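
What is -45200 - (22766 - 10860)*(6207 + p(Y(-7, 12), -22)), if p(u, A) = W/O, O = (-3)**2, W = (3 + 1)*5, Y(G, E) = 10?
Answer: -665749798/9 ≈ -7.3972e+7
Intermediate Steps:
W = 20 (W = 4*5 = 20)
O = 9
p(u, A) = 20/9
-45200 - (22766 - 10860)*(6207 + p(Y(-7, 12), -22)) = -45200 - (22766 - 10860)*(6207 + 20/9) = -45200 - 11906*55883/9 = -45200 - 1*665342998/9 = -45200 - 665342998/9 = -665749798/9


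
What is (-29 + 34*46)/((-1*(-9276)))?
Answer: 1535/9276 ≈ 0.16548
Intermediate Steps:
(-29 + 34*46)/((-1*(-9276))) = (-29 + 1564)/9276 = 1535*(1/9276) = 1535/9276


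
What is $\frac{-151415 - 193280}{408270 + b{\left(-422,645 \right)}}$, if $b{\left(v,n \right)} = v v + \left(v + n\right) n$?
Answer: $- \frac{344695}{730189} \approx -0.47206$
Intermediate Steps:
$b{\left(v,n \right)} = v^{2} + n \left(n + v\right)$ ($b{\left(v,n \right)} = v^{2} + \left(n + v\right) n = v^{2} + n \left(n + v\right)$)
$\frac{-151415 - 193280}{408270 + b{\left(-422,645 \right)}} = \frac{-151415 - 193280}{408270 + \left(645^{2} + \left(-422\right)^{2} + 645 \left(-422\right)\right)} = - \frac{344695}{408270 + \left(416025 + 178084 - 272190\right)} = - \frac{344695}{408270 + 321919} = - \frac{344695}{730189}$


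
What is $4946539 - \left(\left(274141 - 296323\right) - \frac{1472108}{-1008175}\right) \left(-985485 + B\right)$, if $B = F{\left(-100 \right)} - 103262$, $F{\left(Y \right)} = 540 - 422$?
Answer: $- \frac{24338788563891393}{1008175} \approx -2.4141 \cdot 10^{10}$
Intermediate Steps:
$F{\left(Y \right)} = 118$
$B = -103144$ ($B = 118 - 103262 = -103144$)
$4946539 - \left(\left(274141 - 296323\right) - \frac{1472108}{-1008175}\right) \left(-985485 + B\right) = 4946539 - \left(\left(274141 - 296323\right) - \frac{1472108}{-1008175}\right) \left(-985485 - 103144\right) = 4946539 - \left(\left(274141 - 296323\right) - - \frac{1472108}{1008175}\right) \left(-1088629\right) = 4946539 - \left(-22182 + \frac{1472108}{1008175}\right) \left(-1088629\right) = 4946539 - \left(- \frac{22361865742}{1008175}\right) \left(-1088629\right) = 4946539 - \frac{24343775540847718}{1008175} = - \frac{24338788563891393}{1008175}$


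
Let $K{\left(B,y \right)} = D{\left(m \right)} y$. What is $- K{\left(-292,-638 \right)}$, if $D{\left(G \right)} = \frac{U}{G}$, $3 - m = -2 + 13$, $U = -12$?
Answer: $957$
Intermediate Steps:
$m = -8$ ($m = 3 - \left(-2 + 13\right) = 3 - 11 = -8$)
$D{\left(G \right)} = - \frac{12}{G}$
$K{\left(B,y \right)} = \frac{3 y}{2}$ ($K{\left(B,y \right)} = - \frac{12}{-8} y = \left(-12\right) \left(- \frac{1}{8}\right) y = \frac{3 y}{2}$)
$- K{\left(-292,-638 \right)} = - \frac{3 \left(-638\right)}{2} = \left(-1\right) \left(-957\right) = 957$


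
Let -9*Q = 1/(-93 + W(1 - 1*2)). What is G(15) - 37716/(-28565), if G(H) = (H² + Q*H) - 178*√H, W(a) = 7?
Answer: 1668071803/7369770 - 178*√15 ≈ -463.05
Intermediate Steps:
Q = 1/774 (Q = -1/(9*(-93 + 7)) = -⅑/(-86) = -⅑*(-1/86) = 1/774 ≈ 0.0012920)
G(H) = H² - 178*√H + H/774 (G(H) = (H² + H/774) - 178*√H = H² - 178*√H + H/774)
G(15) - 37716/(-28565) = (15² - 178*√15 + (1/774)*15) - 37716/(-28565) = (225 - 178*√15 + 5/258) - 37716*(-1)/28565 = (58055/258 - 178*√15) - 1*(-37716/28565) = (58055/258 - 178*√15) + 37716/28565 = 1668071803/7369770 - 178*√15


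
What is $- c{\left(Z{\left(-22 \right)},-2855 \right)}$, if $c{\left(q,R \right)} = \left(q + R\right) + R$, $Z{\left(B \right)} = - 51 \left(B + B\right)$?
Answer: $3466$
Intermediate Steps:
$Z{\left(B \right)} = - 102 B$ ($Z{\left(B \right)} = - 51 \cdot 2 B = - 102 B$)
$c{\left(q,R \right)} = q + 2 R$ ($c{\left(q,R \right)} = \left(R + q\right) + R = q + 2 R$)
$- c{\left(Z{\left(-22 \right)},-2855 \right)} = - (\left(-102\right) \left(-22\right) + 2 \left(-2855\right)) = - (2244 - 5710) = \left(-1\right) \left(-3466\right) = 3466$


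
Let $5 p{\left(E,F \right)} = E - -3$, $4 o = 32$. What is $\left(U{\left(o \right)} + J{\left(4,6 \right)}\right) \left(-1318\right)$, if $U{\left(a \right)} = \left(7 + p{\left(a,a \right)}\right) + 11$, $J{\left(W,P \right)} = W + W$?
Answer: $- \frac{185838}{5} \approx -37168.0$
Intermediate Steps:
$o = 8$ ($o = \frac{1}{4} \cdot 32 = 8$)
$p{\left(E,F \right)} = \frac{3}{5} + \frac{E}{5}$ ($p{\left(E,F \right)} = \frac{E - -3}{5} = \frac{E + 3}{5} = \frac{3 + E}{5} = \frac{3}{5} + \frac{E}{5}$)
$J{\left(W,P \right)} = 2 W$
$U{\left(a \right)} = \frac{93}{5} + \frac{a}{5}$ ($U{\left(a \right)} = \left(7 + \left(\frac{3}{5} + \frac{a}{5}\right)\right) + 11 = \left(\frac{38}{5} + \frac{a}{5}\right) + 11 = \frac{93}{5} + \frac{a}{5}$)
$\left(U{\left(o \right)} + J{\left(4,6 \right)}\right) \left(-1318\right) = \left(\left(\frac{93}{5} + \frac{1}{5} \cdot 8\right) + 2 \cdot 4\right) \left(-1318\right) = \left(\left(\frac{93}{5} + \frac{8}{5}\right) + 8\right) \left(-1318\right) = \left(\frac{101}{5} + 8\right) \left(-1318\right) = \frac{141}{5} \left(-1318\right) = - \frac{185838}{5}$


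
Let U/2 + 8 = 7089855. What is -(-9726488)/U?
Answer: 4863244/7089847 ≈ 0.68594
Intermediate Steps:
U = 14179694 (U = -16 + 2*7089855 = -16 + 14179710 = 14179694)
-(-9726488)/U = -(-9726488)/14179694 = -1*(-4863244/7089847) = 4863244/7089847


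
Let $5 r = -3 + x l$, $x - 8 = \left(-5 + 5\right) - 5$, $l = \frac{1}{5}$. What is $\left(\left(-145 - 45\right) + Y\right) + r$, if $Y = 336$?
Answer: $\frac{3638}{25} \approx 145.52$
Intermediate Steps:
$l = \frac{1}{5} \approx 0.2$
$x = 3$ ($x = 8 + \left(\left(-5 + 5\right) - 5\right) = 8 + \left(0 - 5\right) = 8 - 5 = 3$)
$r = - \frac{12}{25}$ ($r = \frac{-3 + 3 \cdot \frac{1}{5}}{5} = \frac{-3 + \frac{3}{5}}{5} = \frac{1}{5} \left(- \frac{12}{5}\right) = - \frac{12}{25} \approx -0.48$)
$\left(\left(-145 - 45\right) + Y\right) + r = \left(\left(-145 - 45\right) + 336\right) - \frac{12}{25} = \left(-190 + 336\right) - \frac{12}{25} = 146 - \frac{12}{25} = \frac{3638}{25}$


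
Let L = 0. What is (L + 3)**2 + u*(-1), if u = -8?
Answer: 17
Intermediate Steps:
(L + 3)**2 + u*(-1) = (0 + 3)**2 - 8*(-1) = 3**2 + 8 = 9 + 8 = 17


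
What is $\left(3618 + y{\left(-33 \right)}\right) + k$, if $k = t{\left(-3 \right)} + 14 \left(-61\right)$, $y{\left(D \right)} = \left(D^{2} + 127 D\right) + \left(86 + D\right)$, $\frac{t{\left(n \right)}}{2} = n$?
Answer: $-291$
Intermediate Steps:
$t{\left(n \right)} = 2 n$
$y{\left(D \right)} = 86 + D^{2} + 128 D$
$k = -860$ ($k = 2 \left(-3\right) + 14 \left(-61\right) = -6 - 854 = -860$)
$\left(3618 + y{\left(-33 \right)}\right) + k = \left(3618 + \left(86 + \left(-33\right)^{2} + 128 \left(-33\right)\right)\right) - 860 = \left(3618 + \left(86 + 1089 - 4224\right)\right) - 860 = \left(3618 - 3049\right) - 860 = 569 - 860 = -291$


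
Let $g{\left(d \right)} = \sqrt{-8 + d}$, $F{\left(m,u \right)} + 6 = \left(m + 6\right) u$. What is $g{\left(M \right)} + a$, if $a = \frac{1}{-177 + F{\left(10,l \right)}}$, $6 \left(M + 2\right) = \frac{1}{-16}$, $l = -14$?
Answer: $- \frac{1}{407} + \frac{31 i \sqrt{6}}{24} \approx -0.002457 + 3.1639 i$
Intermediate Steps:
$F{\left(m,u \right)} = -6 + u \left(6 + m\right)$ ($F{\left(m,u \right)} = -6 + \left(m + 6\right) u = -6 + \left(6 + m\right) u = -6 + u \left(6 + m\right)$)
$M = - \frac{193}{96}$ ($M = -2 + \frac{1}{6 \left(-16\right)} = -2 + \frac{1}{6} \left(- \frac{1}{16}\right) = -2 - \frac{1}{96} = - \frac{193}{96} \approx -2.0104$)
$a = - \frac{1}{407}$ ($a = \frac{1}{-177 + \left(-6 + 6 \left(-14\right) + 10 \left(-14\right)\right)} = \frac{1}{-177 - 230} = \frac{1}{-407} = - \frac{1}{407} \approx -0.002457$)
$g{\left(M \right)} + a = \sqrt{-8 - \frac{193}{96}} - \frac{1}{407} = \sqrt{- \frac{961}{96}} - \frac{1}{407} = \frac{31 i \sqrt{6}}{24} - \frac{1}{407} = - \frac{1}{407} + \frac{31 i \sqrt{6}}{24}$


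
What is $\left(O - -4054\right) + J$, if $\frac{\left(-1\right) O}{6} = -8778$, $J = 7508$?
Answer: $64230$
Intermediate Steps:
$O = 52668$ ($O = \left(-6\right) \left(-8778\right) = 52668$)
$\left(O - -4054\right) + J = \left(52668 - -4054\right) + 7508 = \left(52668 + 4054\right) + 7508 = 56722 + 7508 = 64230$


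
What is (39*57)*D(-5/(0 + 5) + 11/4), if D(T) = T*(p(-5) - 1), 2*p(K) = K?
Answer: -108927/8 ≈ -13616.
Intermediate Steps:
p(K) = K/2
D(T) = -7*T/2 (D(T) = T*((½)*(-5) - 1) = T*(-5/2 - 1) = T*(-7/2) = -7*T/2)
(39*57)*D(-5/(0 + 5) + 11/4) = (39*57)*(-7*(-5/(0 + 5) + 11/4)/2) = 2223*(-7*(-5/5 + 11*(¼))/2) = 2223*(-7*(-5*⅕ + 11/4)/2) = 2223*(-7*(-1 + 11/4)/2) = 2223*(-7/2*7/4) = 2223*(-49/8) = -108927/8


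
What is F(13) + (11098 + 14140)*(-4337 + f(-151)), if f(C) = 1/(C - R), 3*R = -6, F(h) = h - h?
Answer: -16309148932/149 ≈ -1.0946e+8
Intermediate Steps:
F(h) = 0
R = -2 (R = (1/3)*(-6) = -2)
f(C) = 1/(2 + C) (f(C) = 1/(C - 1*(-2)) = 1/(C + 2) = 1/(2 + C))
F(13) + (11098 + 14140)*(-4337 + f(-151)) = 0 + (11098 + 14140)*(-4337 + 1/(2 - 151)) = 0 + 25238*(-4337 + 1/(-149)) = 0 + 25238*(-4337 - 1/149) = 0 + 25238*(-646214/149) = 0 - 16309148932/149 = -16309148932/149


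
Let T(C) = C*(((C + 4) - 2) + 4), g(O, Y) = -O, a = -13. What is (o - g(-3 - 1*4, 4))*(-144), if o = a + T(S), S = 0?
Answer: 2880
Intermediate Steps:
T(C) = C*(6 + C) (T(C) = C*(((4 + C) - 2) + 4) = C*((2 + C) + 4) = C*(6 + C))
o = -13 (o = -13 + 0*(6 + 0) = -13 + 0*6 = -13 + 0 = -13)
(o - g(-3 - 1*4, 4))*(-144) = (-13 - (-1)*(-3 - 1*4))*(-144) = (-13 - (-1)*(-3 - 4))*(-144) = (-13 - (-1)*(-7))*(-144) = (-13 - 1*7)*(-144) = (-13 - 7)*(-144) = -20*(-144) = 2880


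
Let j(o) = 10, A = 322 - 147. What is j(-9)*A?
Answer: 1750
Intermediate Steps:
A = 175
j(-9)*A = 10*175 = 1750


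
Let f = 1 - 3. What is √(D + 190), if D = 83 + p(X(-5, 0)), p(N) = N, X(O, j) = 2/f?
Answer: 4*√17 ≈ 16.492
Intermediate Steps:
f = -2
X(O, j) = -1 (X(O, j) = 2/(-2) = 2*(-½) = -1)
D = 82 (D = 83 - 1 = 82)
√(D + 190) = √(82 + 190) = √272 = 4*√17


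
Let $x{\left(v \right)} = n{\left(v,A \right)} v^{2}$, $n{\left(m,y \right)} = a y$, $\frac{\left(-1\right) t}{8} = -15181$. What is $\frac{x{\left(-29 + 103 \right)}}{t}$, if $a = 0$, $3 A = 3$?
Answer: $0$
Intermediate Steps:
$t = 121448$ ($t = \left(-8\right) \left(-15181\right) = 121448$)
$A = 1$ ($A = \frac{1}{3} \cdot 3 = 1$)
$n{\left(m,y \right)} = 0$ ($n{\left(m,y \right)} = 0 y = 0$)
$x{\left(v \right)} = 0$ ($x{\left(v \right)} = 0 v^{2} = 0$)
$\frac{x{\left(-29 + 103 \right)}}{t} = \frac{0}{121448} = 0 \cdot \frac{1}{121448} = 0$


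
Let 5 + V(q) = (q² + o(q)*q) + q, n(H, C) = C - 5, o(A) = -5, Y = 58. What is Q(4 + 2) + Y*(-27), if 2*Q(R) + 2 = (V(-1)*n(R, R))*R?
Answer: -1567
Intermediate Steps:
n(H, C) = -5 + C
V(q) = -5 + q² - 4*q (V(q) = -5 + ((q² - 5*q) + q) = -5 + (q² - 4*q) = -5 + q² - 4*q)
Q(R) = -1 (Q(R) = -1 + (((-5 + (-1)² - 4*(-1))*(-5 + R))*R)/2 = -1 + (((-5 + 1 + 4)*(-5 + R))*R)/2 = -1 + ((0*(-5 + R))*R)/2 = -1 + (0*R)/2 = -1 + (½)*0 = -1 + 0 = -1)
Q(4 + 2) + Y*(-27) = -1 + 58*(-27) = -1 - 1566 = -1567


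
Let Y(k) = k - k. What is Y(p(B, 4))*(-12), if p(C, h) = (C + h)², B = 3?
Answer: 0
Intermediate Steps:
Y(k) = 0
Y(p(B, 4))*(-12) = 0*(-12) = 0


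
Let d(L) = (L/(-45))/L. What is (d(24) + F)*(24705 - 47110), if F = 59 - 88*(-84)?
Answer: -1502452414/9 ≈ -1.6694e+8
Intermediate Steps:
F = 7451 (F = 59 + 7392 = 7451)
d(L) = -1/45 (d(L) = (L*(-1/45))/L = (-L/45)/L = -1/45)
(d(24) + F)*(24705 - 47110) = (-1/45 + 7451)*(24705 - 47110) = (335294/45)*(-22405) = -1502452414/9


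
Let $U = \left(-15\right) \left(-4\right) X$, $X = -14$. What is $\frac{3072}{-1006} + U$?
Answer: $- \frac{424056}{503} \approx -843.05$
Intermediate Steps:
$U = -840$ ($U = \left(-15\right) \left(-4\right) \left(-14\right) = 60 \left(-14\right) = -840$)
$\frac{3072}{-1006} + U = \frac{3072}{-1006} - 840 = 3072 \left(- \frac{1}{1006}\right) - 840 = - \frac{1536}{503} - 840 = - \frac{424056}{503}$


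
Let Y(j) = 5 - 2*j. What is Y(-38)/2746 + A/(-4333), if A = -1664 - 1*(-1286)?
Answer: 198423/1699774 ≈ 0.11673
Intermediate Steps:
A = -378 (A = -1664 + 1286 = -378)
Y(-38)/2746 + A/(-4333) = (5 - 2*(-38))/2746 - 378/(-4333) = (5 + 76)*(1/2746) - 378*(-1/4333) = 81*(1/2746) + 54/619 = 81/2746 + 54/619 = 198423/1699774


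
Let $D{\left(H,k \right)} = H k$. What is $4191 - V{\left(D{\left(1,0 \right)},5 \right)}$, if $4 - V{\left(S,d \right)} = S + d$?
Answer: $4192$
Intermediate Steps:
$V{\left(S,d \right)} = 4 - S - d$ ($V{\left(S,d \right)} = 4 - \left(S + d\right) = 4 - S - d$)
$4191 - V{\left(D{\left(1,0 \right)},5 \right)} = 4191 - \left(4 - 1 \cdot 0 - 5\right) = 4191 - \left(4 - 0 - 5\right) = 4191 - \left(4 + 0 - 5\right) = 4191 - -1 = 4191 + 1 = 4192$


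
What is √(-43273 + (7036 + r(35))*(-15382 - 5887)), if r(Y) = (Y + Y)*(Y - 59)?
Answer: I*√113960037 ≈ 10675.0*I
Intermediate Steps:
r(Y) = 2*Y*(-59 + Y) (r(Y) = (2*Y)*(-59 + Y) = 2*Y*(-59 + Y))
√(-43273 + (7036 + r(35))*(-15382 - 5887)) = √(-43273 + (7036 + 2*35*(-59 + 35))*(-15382 - 5887)) = √(-43273 + (7036 + 2*35*(-24))*(-21269)) = √(-43273 + (7036 - 1680)*(-21269)) = √(-43273 + 5356*(-21269)) = √(-43273 - 113916764) = √(-113960037) = I*√113960037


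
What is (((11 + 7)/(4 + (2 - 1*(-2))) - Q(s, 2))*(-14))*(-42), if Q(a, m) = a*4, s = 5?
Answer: -10437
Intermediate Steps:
Q(a, m) = 4*a
(((11 + 7)/(4 + (2 - 1*(-2))) - Q(s, 2))*(-14))*(-42) = (((11 + 7)/(4 + (2 - 1*(-2))) - 4*5)*(-14))*(-42) = ((18/(4 + (2 + 2)) - 1*20)*(-14))*(-42) = ((18/(4 + 4) - 20)*(-14))*(-42) = ((18/8 - 20)*(-14))*(-42) = ((18*(1/8) - 20)*(-14))*(-42) = ((9/4 - 20)*(-14))*(-42) = -71/4*(-14)*(-42) = (497/2)*(-42) = -10437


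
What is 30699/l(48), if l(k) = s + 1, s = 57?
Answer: 30699/58 ≈ 529.29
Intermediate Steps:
l(k) = 58 (l(k) = 57 + 1 = 58)
30699/l(48) = 30699/58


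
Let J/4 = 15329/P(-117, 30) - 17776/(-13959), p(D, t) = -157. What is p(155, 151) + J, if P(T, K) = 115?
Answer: 55641569/145935 ≈ 381.28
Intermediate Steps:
J = 78553364/145935 (J = 4*(15329/115 - 17776/(-13959)) = 4*(15329*(1/115) - 17776*(-1/13959)) = 4*(15329/115 + 1616/1269) = 4*(19638341/145935) = 78553364/145935 ≈ 538.28)
p(155, 151) + J = -157 + 78553364/145935 = 55641569/145935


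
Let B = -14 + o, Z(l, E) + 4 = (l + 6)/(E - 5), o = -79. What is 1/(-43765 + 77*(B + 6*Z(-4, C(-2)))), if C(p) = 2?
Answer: -1/53082 ≈ -1.8839e-5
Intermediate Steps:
Z(l, E) = -4 + (6 + l)/(-5 + E) (Z(l, E) = -4 + (l + 6)/(E - 5) = -4 + (6 + l)/(-5 + E))
B = -93 (B = -14 - 79 = -93)
1/(-43765 + 77*(B + 6*Z(-4, C(-2)))) = 1/(-43765 + 77*(-93 + 6*((26 - 4 - 4*2)/(-5 + 2)))) = 1/(-43765 + 77*(-93 + 6*((26 - 4 - 8)/(-3)))) = 1/(-43765 + 77*(-93 + 6*(-1/3*14))) = 1/(-43765 + 77*(-93 + 6*(-14/3))) = 1/(-43765 + 77*(-93 - 28)) = 1/(-43765 + 77*(-121)) = 1/(-43765 - 9317) = 1/(-53082) = -1/53082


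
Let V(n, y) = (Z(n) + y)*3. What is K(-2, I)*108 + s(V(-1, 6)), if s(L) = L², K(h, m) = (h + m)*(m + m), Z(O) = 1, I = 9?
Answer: 14049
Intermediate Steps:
K(h, m) = 2*m*(h + m) (K(h, m) = (h + m)*(2*m) = 2*m*(h + m))
V(n, y) = 3 + 3*y (V(n, y) = (1 + y)*3 = 3 + 3*y)
K(-2, I)*108 + s(V(-1, 6)) = (2*9*(-2 + 9))*108 + (3 + 3*6)² = (2*9*7)*108 + (3 + 18)² = 126*108 + 21² = 13608 + 441 = 14049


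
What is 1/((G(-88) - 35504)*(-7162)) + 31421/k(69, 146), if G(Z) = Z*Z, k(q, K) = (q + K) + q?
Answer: 1561758181951/14116015520 ≈ 110.64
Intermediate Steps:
k(q, K) = K + 2*q (k(q, K) = (K + q) + q = K + 2*q)
G(Z) = Z²
1/((G(-88) - 35504)*(-7162)) + 31421/k(69, 146) = 1/((-88)² - 35504*(-7162)) + 31421/(146 + 2*69) = -1/7162/(7744 - 35504) + 31421/(146 + 138) = -1/7162/(-27760) + 31421/284 = -1/27760*(-1/7162) + 31421*(1/284) = 1/198817120 + 31421/284 = 1561758181951/14116015520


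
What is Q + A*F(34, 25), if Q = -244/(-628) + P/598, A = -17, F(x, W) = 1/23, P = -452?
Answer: -51940/46943 ≈ -1.1064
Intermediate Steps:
F(x, W) = 1/23
Q = -17243/46943 (Q = -244/(-628) - 452/598 = -244*(-1/628) - 452*1/598 = 61/157 - 226/299 = -17243/46943 ≈ -0.36732)
Q + A*F(34, 25) = -17243/46943 - 17*1/23 = -17243/46943 - 17/23 = -51940/46943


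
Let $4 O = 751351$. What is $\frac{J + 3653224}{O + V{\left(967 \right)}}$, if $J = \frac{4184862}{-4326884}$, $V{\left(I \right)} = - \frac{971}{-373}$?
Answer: $\frac{5896037963854442}{303160755245847} \approx 19.449$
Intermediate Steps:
$O = \frac{751351}{4}$ ($O = \frac{1}{4} \cdot 751351 = \frac{751351}{4} \approx 1.8784 \cdot 10^{5}$)
$V{\left(I \right)} = \frac{971}{373}$ ($V{\left(I \right)} = \left(-971\right) \left(- \frac{1}{373}\right) = \frac{971}{373}$)
$J = - \frac{2092431}{2163442}$ ($J = 4184862 \left(- \frac{1}{4326884}\right) = - \frac{2092431}{2163442} \approx -0.96718$)
$\frac{J + 3653224}{O + V{\left(967 \right)}} = \frac{- \frac{2092431}{2163442} + 3653224}{\frac{751351}{4} + \frac{971}{373}} = \frac{7903536144577}{2163442 \cdot \frac{280257807}{1492}} = \frac{7903536144577}{2163442} \cdot \frac{1492}{280257807} = \frac{5896037963854442}{303160755245847}$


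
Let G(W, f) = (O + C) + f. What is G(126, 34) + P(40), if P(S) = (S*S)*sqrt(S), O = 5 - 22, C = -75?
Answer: -58 + 3200*sqrt(10) ≈ 10061.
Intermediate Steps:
O = -17
G(W, f) = -92 + f (G(W, f) = (-17 - 75) + f = -92 + f)
P(S) = S**(5/2) (P(S) = S**2*sqrt(S) = S**(5/2))
G(126, 34) + P(40) = (-92 + 34) + 40**(5/2) = -58 + 3200*sqrt(10)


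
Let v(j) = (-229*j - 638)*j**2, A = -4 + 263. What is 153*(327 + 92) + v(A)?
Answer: -4021374762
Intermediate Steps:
A = 259
v(j) = j**2*(-638 - 229*j) (v(j) = (-638 - 229*j)*j**2 = j**2*(-638 - 229*j))
153*(327 + 92) + v(A) = 153*(327 + 92) + 259**2*(-638 - 229*259) = 153*419 + 67081*(-638 - 59311) = 64107 + 67081*(-59949) = 64107 - 4021438869 = -4021374762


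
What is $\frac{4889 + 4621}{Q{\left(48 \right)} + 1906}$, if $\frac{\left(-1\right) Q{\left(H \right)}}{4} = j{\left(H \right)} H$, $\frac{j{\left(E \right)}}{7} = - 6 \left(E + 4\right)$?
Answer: $\frac{4755}{210617} \approx 0.022577$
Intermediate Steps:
$j{\left(E \right)} = -168 - 42 E$ ($j{\left(E \right)} = 7 \left(- 6 \left(E + 4\right)\right) = 7 \left(- 6 \left(4 + E\right)\right) = 7 \left(-24 - 6 E\right) = -168 - 42 E$)
$Q{\left(H \right)} = - 4 H \left(-168 - 42 H\right)$ ($Q{\left(H \right)} = - 4 \left(-168 - 42 H\right) H = - 4 H \left(-168 - 42 H\right)$)
$\frac{4889 + 4621}{Q{\left(48 \right)} + 1906} = \frac{4889 + 4621}{168 \cdot 48 \left(4 + 48\right) + 1906} = \frac{9510}{168 \cdot 48 \cdot 52 + 1906} = \frac{9510}{419328 + 1906} = \frac{9510}{421234} = 9510 \cdot \frac{1}{421234} = \frac{4755}{210617}$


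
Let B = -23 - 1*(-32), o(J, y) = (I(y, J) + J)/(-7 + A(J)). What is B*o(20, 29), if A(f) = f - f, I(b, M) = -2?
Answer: -162/7 ≈ -23.143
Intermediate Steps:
A(f) = 0
o(J, y) = 2/7 - J/7 (o(J, y) = (-2 + J)/(-7 + 0) = (-2 + J)/(-7) = (-2 + J)*(-⅐) = 2/7 - J/7)
B = 9 (B = -23 + 32 = 9)
B*o(20, 29) = 9*(2/7 - ⅐*20) = 9*(2/7 - 20/7) = 9*(-18/7) = -162/7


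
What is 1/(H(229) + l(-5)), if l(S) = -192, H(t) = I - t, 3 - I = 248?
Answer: -1/666 ≈ -0.0015015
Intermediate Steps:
I = -245 (I = 3 - 1*248 = 3 - 248 = -245)
H(t) = -245 - t
1/(H(229) + l(-5)) = 1/((-245 - 1*229) - 192) = 1/((-245 - 229) - 192) = 1/(-474 - 192) = 1/(-666) = -1/666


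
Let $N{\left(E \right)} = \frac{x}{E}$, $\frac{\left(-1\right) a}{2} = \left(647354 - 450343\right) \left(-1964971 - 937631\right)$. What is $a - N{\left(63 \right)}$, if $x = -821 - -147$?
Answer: $\frac{72052409851046}{63} \approx 1.1437 \cdot 10^{12}$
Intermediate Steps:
$x = -674$ ($x = -821 + 147 = -674$)
$a = 1143689045244$ ($a = - 2 \left(647354 - 450343\right) \left(-1964971 - 937631\right) = - 2 \cdot 197011 \left(-2902602\right) = \left(-2\right) \left(-571844522622\right) = 1143689045244$)
$N{\left(E \right)} = - \frac{674}{E}$
$a - N{\left(63 \right)} = 1143689045244 - - \frac{674}{63} = 1143689045244 + \frac{674}{63} = \frac{72052409851046}{63}$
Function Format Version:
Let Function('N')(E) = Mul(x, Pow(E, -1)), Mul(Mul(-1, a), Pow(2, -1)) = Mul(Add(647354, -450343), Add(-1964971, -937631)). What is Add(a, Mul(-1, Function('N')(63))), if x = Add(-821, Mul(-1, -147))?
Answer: Rational(72052409851046, 63) ≈ 1.1437e+12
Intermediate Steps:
x = -674 (x = Add(-821, 147) = -674)
a = 1143689045244 (a = Mul(-2, Mul(Add(647354, -450343), Add(-1964971, -937631))) = Mul(-2, Mul(197011, -2902602)) = Mul(-2, -571844522622) = 1143689045244)
Function('N')(E) = Mul(-674, Pow(E, -1))
Add(a, Mul(-1, Function('N')(63))) = Add(1143689045244, Mul(-1, Mul(-674, Pow(63, -1)))) = Add(1143689045244, Mul(-1, Mul(-674, Rational(1, 63)))) = Add(1143689045244, Mul(-1, Rational(-674, 63))) = Add(1143689045244, Rational(674, 63)) = Rational(72052409851046, 63)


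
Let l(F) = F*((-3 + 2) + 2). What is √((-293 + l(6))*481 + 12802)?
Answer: I*√125245 ≈ 353.9*I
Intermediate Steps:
l(F) = F (l(F) = F*(-1 + 2) = F*1 = F)
√((-293 + l(6))*481 + 12802) = √((-293 + 6)*481 + 12802) = √(-287*481 + 12802) = √(-138047 + 12802) = √(-125245) = I*√125245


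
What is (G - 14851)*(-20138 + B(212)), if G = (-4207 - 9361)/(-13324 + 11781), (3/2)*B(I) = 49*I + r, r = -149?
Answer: 304865100800/1543 ≈ 1.9758e+8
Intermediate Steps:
B(I) = -298/3 + 98*I/3 (B(I) = 2*(49*I - 149)/3 = 2*(-149 + 49*I)/3 = -298/3 + 98*I/3)
G = 13568/1543 (G = -13568/(-1543) = -13568*(-1/1543) = 13568/1543 ≈ 8.7933)
(G - 14851)*(-20138 + B(212)) = (13568/1543 - 14851)*(-20138 + (-298/3 + (98/3)*212)) = -22901525*(-20138 + (-298/3 + 20776/3))/1543 = -22901525*(-20138 + 6826)/1543 = -22901525/1543*(-13312) = 304865100800/1543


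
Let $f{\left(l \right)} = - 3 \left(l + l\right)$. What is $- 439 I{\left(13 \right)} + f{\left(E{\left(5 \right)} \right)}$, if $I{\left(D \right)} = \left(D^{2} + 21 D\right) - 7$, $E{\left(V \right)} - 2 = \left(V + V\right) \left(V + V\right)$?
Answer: $-191577$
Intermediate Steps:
$E{\left(V \right)} = 2 + 4 V^{2}$ ($E{\left(V \right)} = 2 + \left(V + V\right) \left(V + V\right) = 2 + 2 V 2 V = 2 + 4 V^{2}$)
$f{\left(l \right)} = - 6 l$ ($f{\left(l \right)} = - 3 \cdot 2 l = - 6 l$)
$I{\left(D \right)} = -7 + D^{2} + 21 D$
$- 439 I{\left(13 \right)} + f{\left(E{\left(5 \right)} \right)} = - 439 \left(-7 + 13^{2} + 21 \cdot 13\right) - 6 \left(2 + 4 \cdot 5^{2}\right) = - 439 \left(-7 + 169 + 273\right) - 6 \left(2 + 4 \cdot 25\right) = \left(-439\right) 435 - 6 \left(2 + 100\right) = -190965 - 612 = -191577$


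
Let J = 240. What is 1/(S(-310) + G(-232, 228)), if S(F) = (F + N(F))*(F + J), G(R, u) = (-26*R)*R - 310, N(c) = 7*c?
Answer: -1/1226134 ≈ -8.1557e-7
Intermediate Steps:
G(R, u) = -310 - 26*R**2 (G(R, u) = -26*R**2 - 310 = -310 - 26*R**2)
S(F) = 8*F*(240 + F) (S(F) = (F + 7*F)*(F + 240) = (8*F)*(240 + F) = 8*F*(240 + F))
1/(S(-310) + G(-232, 228)) = 1/(8*(-310)*(240 - 310) + (-310 - 26*(-232)**2)) = 1/(8*(-310)*(-70) + (-310 - 26*53824)) = 1/(173600 + (-310 - 1399424)) = 1/(173600 - 1399734) = 1/(-1226134) = -1/1226134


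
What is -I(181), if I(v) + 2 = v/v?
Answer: 1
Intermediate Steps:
I(v) = -1 (I(v) = -2 + v/v = -2 + 1 = -1)
-I(181) = -1*(-1) = 1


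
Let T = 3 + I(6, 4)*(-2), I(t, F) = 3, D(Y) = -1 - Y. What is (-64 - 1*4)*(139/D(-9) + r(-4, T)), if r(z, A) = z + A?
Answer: -1411/2 ≈ -705.50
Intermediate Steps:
T = -3 (T = 3 + 3*(-2) = 3 - 6 = -3)
r(z, A) = A + z
(-64 - 1*4)*(139/D(-9) + r(-4, T)) = (-64 - 1*4)*(139/(-1 - 1*(-9)) + (-3 - 4)) = (-64 - 4)*(139/(-1 + 9) - 7) = -68*(139/8 - 7) = -68*83/8 = -1411/2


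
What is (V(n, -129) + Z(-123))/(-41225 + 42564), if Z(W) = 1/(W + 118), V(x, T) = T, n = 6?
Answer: -646/6695 ≈ -0.096490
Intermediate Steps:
Z(W) = 1/(118 + W)
(V(n, -129) + Z(-123))/(-41225 + 42564) = (-129 + 1/(118 - 123))/(-41225 + 42564) = (-129 + 1/(-5))/1339 = (-129 - 1/5)*(1/1339) = -646/5*1/1339 = -646/6695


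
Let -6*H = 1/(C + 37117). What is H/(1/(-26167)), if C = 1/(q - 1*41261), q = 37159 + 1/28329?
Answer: 3040750810019/25879209785040 ≈ 0.11750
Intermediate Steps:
q = 1052677312/28329 (q = 37159 + 1/28329 = 1052677312/28329 ≈ 37159.)
C = -28329/116205557 (C = 1/(1052677312/28329 - 1*41261) = 1/(1052677312/28329 - 41261) = 1/(-116205557/28329) = -28329/116205557 ≈ -0.00024378)
H = -116205557/25879209785040 (H = -1/(6*(-28329/116205557 + 37117)) = -1/(6*4313201630840/116205557) = -⅙*116205557/4313201630840 = -116205557/25879209785040 ≈ -4.4903e-6)
H/(1/(-26167)) = -116205557/(25879209785040*(1/(-26167))) = -116205557/(25879209785040*(-1/26167)) = -116205557/25879209785040*(-26167) = 3040750810019/25879209785040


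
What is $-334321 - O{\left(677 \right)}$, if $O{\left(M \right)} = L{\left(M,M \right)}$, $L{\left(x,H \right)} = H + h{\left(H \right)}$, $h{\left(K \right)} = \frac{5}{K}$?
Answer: $- \frac{226793651}{677} \approx -3.35 \cdot 10^{5}$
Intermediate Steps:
$L{\left(x,H \right)} = H + \frac{5}{H}$
$O{\left(M \right)} = M + \frac{5}{M}$
$-334321 - O{\left(677 \right)} = -334321 - \left(677 + \frac{5}{677}\right) = -334321 - \frac{458334}{677} = - \frac{226793651}{677}$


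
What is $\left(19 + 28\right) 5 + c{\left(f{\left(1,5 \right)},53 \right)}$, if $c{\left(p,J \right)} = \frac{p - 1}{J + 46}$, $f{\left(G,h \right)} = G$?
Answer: $235$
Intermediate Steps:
$c{\left(p,J \right)} = \frac{-1 + p}{46 + J}$
$\left(19 + 28\right) 5 + c{\left(f{\left(1,5 \right)},53 \right)} = \left(19 + 28\right) 5 + \frac{-1 + 1}{46 + 53} = 47 \cdot 5 + \frac{1}{99} \cdot 0 = 235 + \frac{1}{99} \cdot 0 = 235 + 0 = 235$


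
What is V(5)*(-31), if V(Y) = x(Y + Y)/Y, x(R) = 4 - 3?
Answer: -31/5 ≈ -6.2000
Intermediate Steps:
x(R) = 1
V(Y) = 1/Y
V(5)*(-31) = -31/5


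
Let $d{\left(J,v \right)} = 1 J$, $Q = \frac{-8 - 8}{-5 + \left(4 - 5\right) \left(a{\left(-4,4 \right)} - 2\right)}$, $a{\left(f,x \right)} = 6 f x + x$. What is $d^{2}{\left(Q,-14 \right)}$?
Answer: $\frac{256}{7921} \approx 0.032319$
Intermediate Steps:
$a{\left(f,x \right)} = x + 6 f x$ ($a{\left(f,x \right)} = 6 f x + x = x + 6 f x$)
$Q = - \frac{16}{89}$ ($Q = \frac{-8 - 8}{-5 + \left(4 - 5\right) \left(4 \left(1 + 6 \left(-4\right)\right) - 2\right)} = - \frac{16}{-5 - \left(4 \left(1 - 24\right) - 2\right)} = - \frac{16}{-5 - \left(4 \left(-23\right) - 2\right)} = - \frac{16}{-5 - \left(-92 - 2\right)} = - \frac{16}{-5 - -94} = - \frac{16}{-5 + 94} = - \frac{16}{89} \approx -0.17978$)
$d{\left(J,v \right)} = J$
$d^{2}{\left(Q,-14 \right)} = \left(- \frac{16}{89}\right)^{2} = \frac{256}{7921}$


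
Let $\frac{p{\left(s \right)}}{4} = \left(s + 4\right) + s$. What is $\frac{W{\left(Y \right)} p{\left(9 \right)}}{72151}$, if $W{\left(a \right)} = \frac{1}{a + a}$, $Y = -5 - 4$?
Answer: $- \frac{44}{649359} \approx -6.7759 \cdot 10^{-5}$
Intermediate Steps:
$p{\left(s \right)} = 16 + 8 s$ ($p{\left(s \right)} = 4 \left(\left(s + 4\right) + s\right) = 4 \left(\left(4 + s\right) + s\right) = 4 \left(4 + 2 s\right) = 16 + 8 s$)
$Y = -9$ ($Y = -5 - 4 = -9$)
$W{\left(a \right)} = \frac{1}{2 a}$
$\frac{W{\left(Y \right)} p{\left(9 \right)}}{72151} = \frac{\frac{1}{2 \left(-9\right)} \left(16 + 8 \cdot 9\right)}{72151} = \frac{1}{2} \left(- \frac{1}{9}\right) \left(16 + 72\right) \frac{1}{72151} = \left(- \frac{1}{18}\right) 88 \cdot \frac{1}{72151} = \left(- \frac{44}{9}\right) \frac{1}{72151} = - \frac{44}{649359}$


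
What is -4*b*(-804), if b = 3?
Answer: 9648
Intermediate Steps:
-4*b*(-804) = -4*3*(-804) = -12*(-804) = 9648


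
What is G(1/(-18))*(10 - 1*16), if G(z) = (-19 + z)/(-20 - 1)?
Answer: -49/9 ≈ -5.4444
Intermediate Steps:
G(z) = 19/21 - z/21 (G(z) = (-19 + z)/(-21) = (-19 + z)*(-1/21) = 19/21 - z/21)
G(1/(-18))*(10 - 1*16) = (19/21 - 1/21/(-18))*(10 - 1*16) = (19/21 - 1/21*(-1/18))*(10 - 16) = (19/21 + 1/378)*(-6) = (49/54)*(-6) = -49/9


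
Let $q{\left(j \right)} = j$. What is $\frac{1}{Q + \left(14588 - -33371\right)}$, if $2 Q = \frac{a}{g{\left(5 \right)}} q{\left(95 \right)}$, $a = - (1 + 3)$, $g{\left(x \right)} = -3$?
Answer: $\frac{3}{144067} \approx 2.0824 \cdot 10^{-5}$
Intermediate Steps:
$a = -4$ ($a = \left(-1\right) 4 = -4$)
$Q = \frac{190}{3}$ ($Q = \frac{- \frac{4}{-3} \cdot 95}{2} = \frac{\left(-4\right) \left(- \frac{1}{3}\right) 95}{2} = \frac{\frac{4}{3} \cdot 95}{2} = \frac{1}{2} \cdot \frac{380}{3} = \frac{190}{3} \approx 63.333$)
$\frac{1}{Q + \left(14588 - -33371\right)} = \frac{1}{\frac{190}{3} + \left(14588 - -33371\right)} = \frac{1}{\frac{190}{3} + \left(14588 + 33371\right)} = \frac{1}{\frac{190}{3} + 47959} = \frac{1}{\frac{144067}{3}} = \frac{3}{144067}$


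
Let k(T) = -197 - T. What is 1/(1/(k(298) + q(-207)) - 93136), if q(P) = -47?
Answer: -542/50479713 ≈ -1.0737e-5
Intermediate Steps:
1/(1/(k(298) + q(-207)) - 93136) = 1/(1/((-197 - 1*298) - 47) - 93136) = 1/(1/((-197 - 298) - 47) - 93136) = 1/(1/(-495 - 47) - 93136) = 1/(1/(-542) - 93136) = 1/(-1/542 - 93136) = 1/(-50479713/542) = -542/50479713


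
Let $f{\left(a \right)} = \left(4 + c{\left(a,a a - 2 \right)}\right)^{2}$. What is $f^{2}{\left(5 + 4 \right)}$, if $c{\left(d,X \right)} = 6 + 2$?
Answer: $20736$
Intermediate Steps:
$c{\left(d,X \right)} = 8$
$f{\left(a \right)} = 144$ ($f{\left(a \right)} = \left(4 + 8\right)^{2} = 12^{2} = 144$)
$f^{2}{\left(5 + 4 \right)} = 144^{2} = 20736$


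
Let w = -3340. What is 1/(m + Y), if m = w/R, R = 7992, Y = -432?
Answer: -1998/863971 ≈ -0.0023126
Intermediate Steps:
m = -835/1998 (m = -3340/7992 = -3340*1/7992 = -835/1998 ≈ -0.41792)
1/(m + Y) = 1/(-835/1998 - 432) = 1/(-863971/1998) = -1998/863971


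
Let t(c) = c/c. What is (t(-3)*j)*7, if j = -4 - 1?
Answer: -35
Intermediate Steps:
j = -5
t(c) = 1
(t(-3)*j)*7 = (1*(-5))*7 = -5*7 = -35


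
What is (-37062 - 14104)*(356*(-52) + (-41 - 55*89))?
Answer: 1199740368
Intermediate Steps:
(-37062 - 14104)*(356*(-52) + (-41 - 55*89)) = -51166*(-18512 + (-41 - 4895)) = -51166*(-18512 - 4936) = -51166*(-23448) = 1199740368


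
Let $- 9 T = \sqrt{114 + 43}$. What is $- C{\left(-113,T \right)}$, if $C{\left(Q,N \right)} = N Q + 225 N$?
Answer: $\frac{112 \sqrt{157}}{9} \approx 155.93$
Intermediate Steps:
$T = - \frac{\sqrt{157}}{9}$ ($T = - \frac{\sqrt{114 + 43}}{9} = - \frac{\sqrt{157}}{9} \approx -1.3922$)
$C{\left(Q,N \right)} = 225 N + N Q$
$- C{\left(-113,T \right)} = - - \frac{\sqrt{157}}{9} \left(225 - 113\right) = - - \frac{\sqrt{157}}{9} \cdot 112 = - \frac{\left(-112\right) \sqrt{157}}{9} = \frac{112 \sqrt{157}}{9}$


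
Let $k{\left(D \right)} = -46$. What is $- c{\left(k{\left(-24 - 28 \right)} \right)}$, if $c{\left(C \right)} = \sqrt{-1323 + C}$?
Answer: $- 37 i \approx - 37.0 i$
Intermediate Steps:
$- c{\left(k{\left(-24 - 28 \right)} \right)} = - \sqrt{-1323 - 46} = - \sqrt{-1369} = - 37 i$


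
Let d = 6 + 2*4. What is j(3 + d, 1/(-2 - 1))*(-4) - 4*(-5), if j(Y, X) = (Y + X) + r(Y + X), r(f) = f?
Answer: -340/3 ≈ -113.33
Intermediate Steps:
d = 14 (d = 6 + 8 = 14)
j(Y, X) = 2*X + 2*Y (j(Y, X) = (Y + X) + (Y + X) = (X + Y) + (X + Y) = 2*X + 2*Y)
j(3 + d, 1/(-2 - 1))*(-4) - 4*(-5) = (2/(-2 - 1) + 2*(3 + 14))*(-4) - 4*(-5) = (2/(-3) + 2*17)*(-4) + 20 = (2*(-1/3) + 34)*(-4) + 20 = (-2/3 + 34)*(-4) + 20 = (100/3)*(-4) + 20 = -400/3 + 20 = -340/3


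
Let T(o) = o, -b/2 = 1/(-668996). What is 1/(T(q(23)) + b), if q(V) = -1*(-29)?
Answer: 334498/9700443 ≈ 0.034483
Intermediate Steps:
q(V) = 29
b = 1/334498 (b = -2/(-668996) = -2*(-1/668996) = 1/334498 ≈ 2.9896e-6)
1/(T(q(23)) + b) = 1/(29 + 1/334498) = 1/(9700443/334498) = 334498/9700443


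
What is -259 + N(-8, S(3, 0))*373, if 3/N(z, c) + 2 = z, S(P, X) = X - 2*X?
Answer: -3709/10 ≈ -370.90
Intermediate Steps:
S(P, X) = -X
N(z, c) = 3/(-2 + z)
-259 + N(-8, S(3, 0))*373 = -259 + (3/(-2 - 8))*373 = -259 + (3/(-10))*373 = -259 + (3*(-⅒))*373 = -259 - 3/10*373 = -259 - 1119/10 = -3709/10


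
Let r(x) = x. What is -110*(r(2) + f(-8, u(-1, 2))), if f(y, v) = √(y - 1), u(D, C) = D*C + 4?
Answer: -220 - 330*I ≈ -220.0 - 330.0*I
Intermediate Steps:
u(D, C) = 4 + C*D (u(D, C) = C*D + 4 = 4 + C*D)
f(y, v) = √(-1 + y)
-110*(r(2) + f(-8, u(-1, 2))) = -110*(2 + √(-1 - 8)) = -110*(2 + √(-9)) = -110*(2 + 3*I) = -220 - 330*I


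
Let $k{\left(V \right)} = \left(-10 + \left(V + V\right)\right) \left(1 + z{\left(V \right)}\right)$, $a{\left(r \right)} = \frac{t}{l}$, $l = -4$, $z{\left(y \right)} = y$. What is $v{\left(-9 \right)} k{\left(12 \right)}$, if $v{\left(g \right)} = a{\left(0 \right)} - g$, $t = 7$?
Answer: $\frac{2639}{2} \approx 1319.5$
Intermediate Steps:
$a{\left(r \right)} = - \frac{7}{4}$ ($a{\left(r \right)} = \frac{7}{-4} = 7 \left(- \frac{1}{4}\right) = - \frac{7}{4}$)
$k{\left(V \right)} = \left(1 + V\right) \left(-10 + 2 V\right)$ ($k{\left(V \right)} = \left(-10 + \left(V + V\right)\right) \left(1 + V\right) = \left(-10 + 2 V\right) \left(1 + V\right) = \left(1 + V\right) \left(-10 + 2 V\right)$)
$v{\left(g \right)} = - \frac{7}{4} - g$
$v{\left(-9 \right)} k{\left(12 \right)} = \left(- \frac{7}{4} - -9\right) \left(-10 - 96 + 2 \cdot 12^{2}\right) = \left(- \frac{7}{4} + 9\right) \left(-10 - 96 + 2 \cdot 144\right) = \frac{29 \left(-10 - 96 + 288\right)}{4} = \frac{29}{4} \cdot 182 = \frac{2639}{2}$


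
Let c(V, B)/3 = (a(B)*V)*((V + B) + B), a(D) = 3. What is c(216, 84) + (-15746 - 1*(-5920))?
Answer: 736670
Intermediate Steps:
c(V, B) = 9*V*(V + 2*B) (c(V, B) = 3*((3*V)*((V + B) + B)) = 3*((3*V)*((B + V) + B)) = 3*((3*V)*(V + 2*B)) = 3*(3*V*(V + 2*B)) = 9*V*(V + 2*B))
c(216, 84) + (-15746 - 1*(-5920)) = 9*216*(216 + 2*84) + (-15746 - 1*(-5920)) = 9*216*(216 + 168) + (-15746 + 5920) = 9*216*384 - 9826 = 746496 - 9826 = 736670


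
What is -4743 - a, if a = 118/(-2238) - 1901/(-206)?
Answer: -1095442967/230514 ≈ -4752.2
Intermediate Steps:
a = 2115065/230514 (a = 118*(-1/2238) - 1901*(-1/206) = -59/1119 + 1901/206 = 2115065/230514 ≈ 9.1754)
-4743 - a = -4743 - 1*2115065/230514 = -4743 - 2115065/230514 = -1095442967/230514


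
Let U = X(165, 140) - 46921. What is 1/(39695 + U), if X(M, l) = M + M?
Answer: -1/6896 ≈ -0.00014501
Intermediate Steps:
X(M, l) = 2*M
U = -46591 (U = 2*165 - 46921 = 330 - 46921 = -46591)
1/(39695 + U) = 1/(39695 - 46591) = 1/(-6896) = -1/6896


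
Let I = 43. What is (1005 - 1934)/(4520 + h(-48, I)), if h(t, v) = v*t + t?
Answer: -929/2408 ≈ -0.38580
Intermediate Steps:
h(t, v) = t + t*v (h(t, v) = t*v + t = t + t*v)
(1005 - 1934)/(4520 + h(-48, I)) = (1005 - 1934)/(4520 - 48*(1 + 43)) = -929/(4520 - 48*44) = -929/(4520 - 2112) = -929/2408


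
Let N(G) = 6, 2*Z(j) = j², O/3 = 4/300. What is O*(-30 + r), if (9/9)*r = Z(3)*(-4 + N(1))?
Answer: -21/25 ≈ -0.84000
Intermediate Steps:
O = 1/25 (O = 3*(4/300) = 3*(4*(1/300)) = 3*(1/75) = 1/25 ≈ 0.040000)
Z(j) = j²/2
r = 9 (r = ((½)*3²)*(-4 + 6) = ((½)*9)*2 = (9/2)*2 = 9)
O*(-30 + r) = (-30 + 9)/25 = (1/25)*(-21) = -21/25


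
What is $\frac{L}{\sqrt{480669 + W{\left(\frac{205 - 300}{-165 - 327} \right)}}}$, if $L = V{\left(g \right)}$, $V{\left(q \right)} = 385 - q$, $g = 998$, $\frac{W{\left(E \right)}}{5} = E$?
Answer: $- \frac{1226 \sqrt{29088223629}}{236489623} \approx -0.88417$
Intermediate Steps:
$W{\left(E \right)} = 5 E$
$L = -613$ ($L = 385 - 998 = -613$)
$\frac{L}{\sqrt{480669 + W{\left(\frac{205 - 300}{-165 - 327} \right)}}} = - \frac{613}{\sqrt{480669 + 5 \frac{205 - 300}{-165 - 327}}} = - \frac{613}{\sqrt{480669 + 5 \left(- \frac{95}{-492}\right)}} = - \frac{613}{\sqrt{480669 + 5 \left(\left(-95\right) \left(- \frac{1}{492}\right)\right)}} = - \frac{613}{\sqrt{480669 + 5 \cdot \frac{95}{492}}} = - \frac{613}{\sqrt{480669 + \frac{475}{492}}} = - \frac{613}{\sqrt{\frac{236489623}{492}}} = - \frac{613}{\frac{1}{246} \sqrt{29088223629}} = - 613 \frac{2 \sqrt{29088223629}}{236489623} = - \frac{1226 \sqrt{29088223629}}{236489623}$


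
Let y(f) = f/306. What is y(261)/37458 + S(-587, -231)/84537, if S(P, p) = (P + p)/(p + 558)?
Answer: -26679725/3911790407292 ≈ -6.8203e-6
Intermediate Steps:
y(f) = f/306 (y(f) = f*(1/306) = f/306)
S(P, p) = (P + p)/(558 + p)
y(261)/37458 + S(-587, -231)/84537 = ((1/306)*261)/37458 + ((-587 - 231)/(558 - 231))/84537 = (29/34)*(1/37458) + (-818/327)*(1/84537) = 29/1273572 + ((1/327)*(-818))*(1/84537) = 29/1273572 - 818/327*1/84537 = 29/1273572 - 818/27643599 = -26679725/3911790407292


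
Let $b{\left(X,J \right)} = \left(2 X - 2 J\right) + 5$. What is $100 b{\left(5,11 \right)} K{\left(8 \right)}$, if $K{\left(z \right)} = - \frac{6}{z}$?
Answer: $525$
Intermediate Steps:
$b{\left(X,J \right)} = 5 - 2 J + 2 X$ ($b{\left(X,J \right)} = \left(- 2 J + 2 X\right) + 5 = 5 - 2 J + 2 X$)
$100 b{\left(5,11 \right)} K{\left(8 \right)} = 100 \left(5 - 22 + 2 \cdot 5\right) \left(- \frac{6}{8}\right) = 100 \left(5 - 22 + 10\right) \left(\left(-6\right) \frac{1}{8}\right) = 100 \left(-7\right) \left(- \frac{3}{4}\right) = \left(-700\right) \left(- \frac{3}{4}\right) = 525$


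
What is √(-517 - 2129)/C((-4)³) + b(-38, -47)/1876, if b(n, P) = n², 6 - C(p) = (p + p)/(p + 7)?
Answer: 361/469 + 1197*I*√6/214 ≈ 0.76972 + 13.701*I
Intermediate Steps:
C(p) = 6 - 2*p/(7 + p) (C(p) = 6 - (p + p)/(p + 7) = 6 - 2*p/(7 + p))
√(-517 - 2129)/C((-4)³) + b(-38, -47)/1876 = √(-517 - 2129)/((2*(21 + 2*(-4)³)/(7 + (-4)³))) + (-38)²/1876 = √(-2646)/((2*(21 + 2*(-64))/(7 - 64))) + 1444*(1/1876) = (21*I*√6)/((2*(21 - 128)/(-57))) + 361/469 = (21*I*√6)/((2*(-1/57)*(-107))) + 361/469 = (21*I*√6)/(214/57) + 361/469 = (21*I*√6)*(57/214) + 361/469 = 1197*I*√6/214 + 361/469 = 361/469 + 1197*I*√6/214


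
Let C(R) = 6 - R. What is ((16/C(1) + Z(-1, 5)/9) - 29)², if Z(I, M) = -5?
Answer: 1406596/2025 ≈ 694.62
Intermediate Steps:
((16/C(1) + Z(-1, 5)/9) - 29)² = ((16/(6 - 1*1) - 5/9) - 29)² = ((16/(6 - 1) - 5*⅑) - 29)² = ((16/5 - 5/9) - 29)² = (119/45 - 29)² = (-1186/45)² = 1406596/2025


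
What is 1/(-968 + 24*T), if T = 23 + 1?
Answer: -1/392 ≈ -0.0025510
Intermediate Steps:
T = 24
1/(-968 + 24*T) = 1/(-968 + 24*24) = 1/(-968 + 576) = 1/(-392) = -1/392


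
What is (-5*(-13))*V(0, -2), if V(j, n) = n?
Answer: -130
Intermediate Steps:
(-5*(-13))*V(0, -2) = -5*(-13)*(-2) = 65*(-2) = -130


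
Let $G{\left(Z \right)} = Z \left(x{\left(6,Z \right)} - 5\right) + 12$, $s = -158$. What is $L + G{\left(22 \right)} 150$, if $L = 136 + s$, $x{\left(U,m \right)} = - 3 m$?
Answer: $-232522$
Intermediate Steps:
$G{\left(Z \right)} = 12 + Z \left(-5 - 3 Z\right)$ ($G{\left(Z \right)} = Z \left(- 3 Z - 5\right) + 12 = Z \left(-5 - 3 Z\right) + 12 = 12 + Z \left(-5 - 3 Z\right)$)
$L = -22$ ($L = 136 - 158 = -22$)
$L + G{\left(22 \right)} 150 = -22 + \left(12 - 110 - 3 \cdot 22^{2}\right) 150 = -22 + \left(12 - 110 - 1452\right) 150 = -22 - 232500 = -232522$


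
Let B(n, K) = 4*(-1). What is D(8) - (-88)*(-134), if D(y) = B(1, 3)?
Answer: -11796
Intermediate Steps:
B(n, K) = -4
D(y) = -4
D(8) - (-88)*(-134) = -4 - (-88)*(-134) = -4 - 88*134 = -4 - 11792 = -11796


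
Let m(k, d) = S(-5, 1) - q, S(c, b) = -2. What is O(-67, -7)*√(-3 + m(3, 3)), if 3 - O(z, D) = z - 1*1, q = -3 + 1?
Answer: 71*I*√3 ≈ 122.98*I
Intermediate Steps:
q = -2
O(z, D) = 4 - z (O(z, D) = 3 - (z - 1*1) = 3 - (z - 1) = 3 - (-1 + z) = 3 + (1 - z) = 4 - z)
m(k, d) = 0 (m(k, d) = -2 - 1*(-2) = -2 + 2 = 0)
O(-67, -7)*√(-3 + m(3, 3)) = (4 - 1*(-67))*√(-3 + 0) = (4 + 67)*√(-3) = 71*(I*√3) = 71*I*√3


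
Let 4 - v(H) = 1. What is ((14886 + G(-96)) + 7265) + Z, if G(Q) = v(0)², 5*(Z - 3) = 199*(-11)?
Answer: 108626/5 ≈ 21725.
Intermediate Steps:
Z = -2174/5 (Z = 3 + (199*(-11))/5 = 3 + (⅕)*(-2189) = 3 - 2189/5 = -2174/5 ≈ -434.80)
v(H) = 3 (v(H) = 4 - 1*1 = 4 - 1 = 3)
G(Q) = 9 (G(Q) = 3² = 9)
((14886 + G(-96)) + 7265) + Z = ((14886 + 9) + 7265) - 2174/5 = (14895 + 7265) - 2174/5 = 22160 - 2174/5 = 108626/5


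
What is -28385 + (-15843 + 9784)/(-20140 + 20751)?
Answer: -17349294/611 ≈ -28395.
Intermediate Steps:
-28385 + (-15843 + 9784)/(-20140 + 20751) = -28385 - 6059/611 = -17349294/611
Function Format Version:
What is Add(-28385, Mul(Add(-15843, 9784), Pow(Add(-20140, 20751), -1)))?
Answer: Rational(-17349294, 611) ≈ -28395.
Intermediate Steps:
Add(-28385, Mul(Add(-15843, 9784), Pow(Add(-20140, 20751), -1))) = Add(-28385, Mul(-6059, Pow(611, -1))) = Add(-28385, Mul(-6059, Rational(1, 611))) = Add(-28385, Rational(-6059, 611)) = Rational(-17349294, 611)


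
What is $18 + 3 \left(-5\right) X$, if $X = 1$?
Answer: $3$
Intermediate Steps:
$18 + 3 \left(-5\right) X = 18 + 3 \left(-5\right) 1 = 18 - 15 = 3$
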